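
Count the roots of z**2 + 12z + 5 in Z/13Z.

0

Write h(z) = z**2 + 12z + 5.
Evaluate at each of the 13 elements of Z/13Z:
h(0) = 5; h(1) = 5; h(2) = 7; h(3) = 11; h(4) = 4; h(5) = 12; h(6) = 9; h(7) = 8; h(8) = 9; h(9) = 12; h(10) = 4; h(11) = 11; h(12) = 7.
No element is a root.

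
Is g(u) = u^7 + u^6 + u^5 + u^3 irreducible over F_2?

No

Check for roots in F_2: g(0) = 0 → root; g(1) = 0 → root.
g(0) = 0, so (u) divides g(u); g is reducible.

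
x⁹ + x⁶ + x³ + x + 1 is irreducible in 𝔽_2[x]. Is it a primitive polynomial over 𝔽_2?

No

Write f(x) = x⁹ + x⁶ + x³ + x + 1.
|GF(2^9)^×| = 2^9 − 1 = 511. Prime factorization: 511 = 7·73.
f is primitive ⇔ x has order 511 in GF(2)[x]/(f), i.e. x^(511/q) ≠ 1 for each prime q | 511.
x^(73) mod f = 1
x^(7) mod f = x⁷.
Since x^(73) = 1, the order of x divides 73 < 511; not primitive.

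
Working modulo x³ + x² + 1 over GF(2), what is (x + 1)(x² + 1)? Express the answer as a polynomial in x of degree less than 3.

Multiply in GF(2)[x]: (x + 1)·(x² + 1) = x³ + x² + x + 1.
Reduce using x³ ≡ x² + 1 (mod x³ + x² + 1).
Reduced: x.

x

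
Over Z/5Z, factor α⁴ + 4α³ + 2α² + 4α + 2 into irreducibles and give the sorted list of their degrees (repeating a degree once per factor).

Write h(α) = α⁴ + 4α³ + 2α² + 4α + 2.
Roots in Z/5Z: h(0) = 2; h(1) = 3; h(2) = 1; h(3) = 1; h(4) = 2.
Complete factorization: h(α) = (α⁴ + 4α³ + 2α² + 4α + 2).
Factor degrees with multiplicity: 4 = 4.

4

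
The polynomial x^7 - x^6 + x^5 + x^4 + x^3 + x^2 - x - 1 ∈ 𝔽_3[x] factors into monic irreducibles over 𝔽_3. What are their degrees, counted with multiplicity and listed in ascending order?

2, 2, 3

Write g(x) = x^7 - x^6 + x^5 + x^4 + x^3 + x^2 - x - 1.
Roots in 𝔽_3: g(0) = 2; g(1) = 2; g(2) = 1.
Complete factorization: g(x) = (x^2 - x - 1)^2·(x^3 + x^2 + x - 1).
Factor degrees with multiplicity: 2 + 2 + 3 = 7.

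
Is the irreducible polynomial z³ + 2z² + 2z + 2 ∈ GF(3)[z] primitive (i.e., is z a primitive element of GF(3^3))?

Write f(z) = z³ + 2z² + 2z + 2.
|GF(3^3)^×| = 3^3 − 1 = 26. Prime factorization: 26 = 2·13.
f is primitive ⇔ z has order 26 in GF(3)[z]/(f), i.e. z^(26/q) ≠ 1 for each prime q | 26.
z^(13) mod f = 1
z^(2) mod f = z².
Since z^(13) = 1, the order of z divides 13 < 26; not primitive.

No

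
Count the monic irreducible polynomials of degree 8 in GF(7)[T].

x^(7^8) − x is the product of all monic irreducibles of degree dividing 8; Möbius inversion gives N = (1/8) Σ μ(8/d)·7^d.
Divisors of 8: 1, 2, 4, 8; μ(8/d) for each: 0, 0, -1, 1.
Σ = − 7^4 + 7^8 = 5762400.
N = 5762400/8 = 720300.

720300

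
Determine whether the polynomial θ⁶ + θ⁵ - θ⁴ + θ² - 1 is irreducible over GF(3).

Yes

Write h(θ) = θ⁶ + θ⁵ - θ⁴ + θ² - 1.
Check for roots in GF(3): h(0) = 2; h(1) = 1; h(2) = 2.
No roots, so no linear factors.
Monic irreducibles of degree 2 over GF(3): θ² + 1, θ² + θ - 1, θ² - θ - 1.
None of them divide h (all give nonzero remainder).
Degree-3 irreducible divisors: test the 8 monic irreducibles of degree 3 over GF(3).
None of them divide h (all give nonzero remainder).
No irreducible factor of degree ≤ 3 exists, so h is irreducible over GF(3).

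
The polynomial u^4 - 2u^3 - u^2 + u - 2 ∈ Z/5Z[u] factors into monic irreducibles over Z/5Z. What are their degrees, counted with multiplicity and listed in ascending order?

4

Write f(u) = u^4 - 2u^3 - u^2 + u - 2.
Roots in Z/5Z: f(0) = 3; f(1) = 2; f(2) = 1; f(3) = 4; f(4) = 4.
Complete factorization: f(u) = (u^4 - 2u^3 - u^2 + u - 2).
Factor degrees with multiplicity: 4 = 4.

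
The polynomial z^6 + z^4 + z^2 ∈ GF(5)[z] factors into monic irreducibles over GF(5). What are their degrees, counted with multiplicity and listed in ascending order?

Write f(z) = z^6 + z^4 + z^2.
Roots in GF(5): f(0) = 0 → root; f(1) = 3; f(2) = 4; f(3) = 4; f(4) = 3.
Linear factors from roots: (z).
Complete factorization: f(z) = (z)^2·(z^2 + z + 1)·(z^2 + 4z + 1).
Factor degrees with multiplicity: 1 + 1 + 2 + 2 = 6.

1, 1, 2, 2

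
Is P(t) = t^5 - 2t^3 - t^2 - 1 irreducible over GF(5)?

Yes

Check for roots in GF(5): P(0) = 4; P(1) = 2; P(2) = 1; P(3) = 4; P(4) = 4.
No roots, so no linear factors.
Degree-2 irreducible divisors: test the 10 monic irreducibles of degree 2 over GF(5).
None of them divide P (all give nonzero remainder).
No irreducible factor of degree ≤ 2 exists, so P is irreducible over GF(5).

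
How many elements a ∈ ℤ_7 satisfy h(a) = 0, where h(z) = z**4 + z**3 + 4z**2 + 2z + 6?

1

Evaluate at each of the 7 elements of ℤ_7:
h(0) = 6; h(1) = 0 → root; h(2) = 1; h(3) = 2; h(4) = 6; h(5) = 5; h(6) = 1.
Roots: {1}.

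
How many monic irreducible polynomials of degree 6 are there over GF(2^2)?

Gauss's count: N_{4}(6) = (1/6) Σ_{d|6} μ(6/d)·4^d.
Divisors of 6: 1, 2, 3, 6; μ(6/d) for each: 1, -1, -1, 1.
Σ = 4^1 − 4^2 − 4^3 + 4^6 = 4020.
N = 4020/6 = 670.

670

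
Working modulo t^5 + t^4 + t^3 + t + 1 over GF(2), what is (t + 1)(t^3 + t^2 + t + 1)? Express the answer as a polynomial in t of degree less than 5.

Multiply in GF(2)[t]: (t + 1)·(t^3 + t^2 + t + 1) = t^4 + 1.
Reduced: t^4 + 1.

t^4 + 1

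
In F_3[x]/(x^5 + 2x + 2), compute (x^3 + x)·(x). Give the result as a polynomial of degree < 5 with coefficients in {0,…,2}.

x^4 + x^2

Multiply in F_3[x]: (x^3 + x)·(x) = x^4 + x^2.
Reduced: x^4 + x^2.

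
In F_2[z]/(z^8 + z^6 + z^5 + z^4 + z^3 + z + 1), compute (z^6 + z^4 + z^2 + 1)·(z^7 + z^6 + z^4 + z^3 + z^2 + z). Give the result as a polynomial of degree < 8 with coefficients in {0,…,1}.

z^6 + z^5 + z^3 + z^2 + 1

Multiply in F_2[z]: (z^6 + z^4 + z^2 + 1)·(z^7 + z^6 + z^4 + z^3 + z^2 + z) = z^13 + z^12 + z^11 + z^8 + z^7 + z^6 + z^2 + z.
Reduce using z^8 ≡ z^6 + z^5 + z^4 + z^3 + z + 1 (mod z^8 + z^6 + z^5 + z^4 + z^3 + z + 1).
Reduced: z^6 + z^5 + z^3 + z^2 + 1.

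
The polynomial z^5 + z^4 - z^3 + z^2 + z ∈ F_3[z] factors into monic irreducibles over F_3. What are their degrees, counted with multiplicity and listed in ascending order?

Write f(z) = z^5 + z^4 - z^3 + z^2 + z.
Roots in F_3: f(0) = 0 → root; f(1) = 0 → root; f(2) = 1.
Linear factors from roots: (z), (z - 1).
Complete factorization: f(z) = (z)·(z - 1)^2·(z^2 + 1).
Factor degrees with multiplicity: 1 + 1 + 1 + 2 = 5.

1, 1, 1, 2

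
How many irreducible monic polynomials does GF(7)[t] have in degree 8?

Gauss's count: N_{7}(8) = (1/8) Σ_{d|8} μ(8/d)·7^d.
Divisors of 8: 1, 2, 4, 8; μ(8/d) for each: 0, 0, -1, 1.
Σ = − 7^4 + 7^8 = 5762400.
N = 5762400/8 = 720300.

720300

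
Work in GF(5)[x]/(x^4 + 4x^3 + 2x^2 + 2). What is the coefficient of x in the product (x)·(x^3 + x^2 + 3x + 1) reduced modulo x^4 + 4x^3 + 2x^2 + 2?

Multiply in GF(5)[x]: (x)·(x^3 + x^2 + 3x + 1) = x^4 + x^3 + 3x^2 + x.
Reduce using x^4 ≡ x^3 + 3x^2 + 3 (mod x^4 + 4x^3 + 2x^2 + 2).
Reduced: 2x^3 + x^2 + x + 3.

1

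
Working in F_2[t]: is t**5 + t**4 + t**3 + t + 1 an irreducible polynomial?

Yes

Write f(t) = t**5 + t**4 + t**3 + t + 1.
Check for roots in F_2: f(0) = 1; f(1) = 1.
No roots, so no linear factors.
Monic irreducibles of degree 2 over GF(2): t**2 + t + 1.
None of them divide f (all give nonzero remainder).
No irreducible factor of degree ≤ 2 exists, so f is irreducible over GF(2).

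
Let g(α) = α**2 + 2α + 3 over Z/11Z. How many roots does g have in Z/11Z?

Evaluate at each of the 11 elements of Z/11Z:
g(0) = 3; g(1) = 6; g(2) = 0 → root; g(3) = 7; g(4) = 5; g(5) = 5; g(6) = 7; g(7) = 0 → root; g(8) = 6; g(9) = 3; g(10) = 2.
Roots: {2, 7}.

2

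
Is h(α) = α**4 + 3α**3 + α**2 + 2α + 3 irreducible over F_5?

Check for roots in F_5: h(0) = 3; h(1) = 0 → root; h(2) = 1; h(3) = 0 → root; h(4) = 0 → root.
h(1) = 0, so (α − 1) divides h(α); h is reducible.

No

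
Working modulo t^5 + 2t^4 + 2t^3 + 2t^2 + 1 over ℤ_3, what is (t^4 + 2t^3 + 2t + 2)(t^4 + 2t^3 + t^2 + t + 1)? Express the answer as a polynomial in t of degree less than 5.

Multiply in ℤ_3[t]: (t^4 + 2t^3 + 2t + 2)·(t^4 + 2t^3 + t^2 + t + 1) = t^8 + t^7 + 2t^6 + 2t^5 + 2t^3 + t^2 + t + 2.
Reduce using t^5 ≡ t^4 + t^3 + t^2 + 2 (mod t^5 + 2t^4 + 2t^3 + 2t^2 + 1).
Reduced: 2t^4 + t^3 + 2t + 1.

2t^4 + t^3 + 2t + 1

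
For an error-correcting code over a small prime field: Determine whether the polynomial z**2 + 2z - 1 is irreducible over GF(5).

Write f(z) = z**2 + 2z - 1.
Check for roots in GF(5): f(0) = 4; f(1) = 2; f(2) = 2; f(3) = 4; f(4) = 3.
No roots. A degree-2 polynomial over a field with no linear factor is irreducible.

Yes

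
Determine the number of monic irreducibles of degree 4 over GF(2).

Gauss's count: N_{2}(4) = (1/4) Σ_{d|4} μ(4/d)·2^d.
Divisors of 4: 1, 2, 4; μ(4/d) for each: 0, -1, 1.
Σ = − 2^2 + 2^4 = 12.
N = 12/4 = 3.

3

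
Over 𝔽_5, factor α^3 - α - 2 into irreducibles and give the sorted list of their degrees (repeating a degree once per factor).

3

Write h(α) = α^3 - α - 2.
Roots in 𝔽_5: h(0) = 3; h(1) = 3; h(2) = 4; h(3) = 2; h(4) = 3.
Complete factorization: h(α) = (α^3 - α - 2).
Factor degrees with multiplicity: 3 = 3.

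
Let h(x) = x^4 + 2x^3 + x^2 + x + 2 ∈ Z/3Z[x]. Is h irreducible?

Check for roots in Z/3Z: h(0) = 2; h(1) = 1; h(2) = 1.
No roots, so no linear factors.
Monic irreducibles of degree 2 over GF(3): x^2 + 1, x^2 + x + 2, x^2 + 2x + 2.
None of them divide h (all give nonzero remainder).
No irreducible factor of degree ≤ 2 exists, so h is irreducible over GF(3).

Yes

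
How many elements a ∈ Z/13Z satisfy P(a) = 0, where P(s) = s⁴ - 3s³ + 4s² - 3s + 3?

3

Evaluate at each of the 13 elements of Z/13Z:
P(0) = 3; P(1) = 2; P(2) = 5; P(3) = 4; P(4) = 2; P(5) = 0 → root; P(6) = 10; P(7) = 3; P(8) = 0 → root; P(9) = 7; P(10) = 2; P(11) = 0 → root; P(12) = 1.
Roots: {5, 8, 11}.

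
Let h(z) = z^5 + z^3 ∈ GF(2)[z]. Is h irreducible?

No

Check for roots in GF(2): h(0) = 0 → root; h(1) = 0 → root.
h(0) = 0, so (z) divides h(z); h is reducible.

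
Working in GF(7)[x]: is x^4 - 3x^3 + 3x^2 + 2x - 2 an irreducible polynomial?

Write g(x) = x^4 - 3x^3 + 3x^2 + 2x - 2.
Check for roots in GF(7): g(0) = 5; g(1) = 1; g(2) = 6; g(3) = 3; g(4) = 6; g(5) = 4; g(6) = 3.
No roots, so no linear factors.
Degree-2 irreducible divisors: test the 21 monic irreducibles of degree 2 over GF(7).
None of them divide g (all give nonzero remainder).
No irreducible factor of degree ≤ 2 exists, so g is irreducible over GF(7).

Yes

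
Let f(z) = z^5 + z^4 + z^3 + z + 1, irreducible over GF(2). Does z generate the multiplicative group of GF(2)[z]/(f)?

|GF(2^5)^×| = 2^5 − 1 = 31. Prime factorization: 31 = 31.
f is primitive ⇔ z has order 31 in GF(2)[z]/(f), i.e. z^(31/q) ≠ 1 for each prime q | 31.
z^(1) mod f = z.
None equal 1, so z has full order 31; f is primitive.

Yes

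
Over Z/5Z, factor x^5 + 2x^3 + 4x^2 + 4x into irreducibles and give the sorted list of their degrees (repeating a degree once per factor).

Write f(x) = x^5 + 2x^3 + 4x^2 + 4x.
Roots in Z/5Z: f(0) = 0 → root; f(1) = 1; f(2) = 2; f(3) = 0 → root; f(4) = 2.
Linear factors from roots: (x), (x + 2).
Complete factorization: f(x) = (x)·(x + 2)·(x^3 + 3x^2 + x + 2).
Factor degrees with multiplicity: 1 + 1 + 3 = 5.

1, 1, 3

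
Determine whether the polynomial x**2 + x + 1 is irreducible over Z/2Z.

Write P(x) = x**2 + x + 1.
Check for roots in Z/2Z: P(0) = 1; P(1) = 1.
No roots. A degree-2 polynomial over a field with no linear factor is irreducible.

Yes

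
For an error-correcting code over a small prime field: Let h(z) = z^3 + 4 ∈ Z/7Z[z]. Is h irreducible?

Yes

Check for roots in Z/7Z: h(0) = 4; h(1) = 5; h(2) = 5; h(3) = 3; h(4) = 5; h(5) = 3; h(6) = 3.
No roots. A degree-3 polynomial over a field with no linear factor is irreducible.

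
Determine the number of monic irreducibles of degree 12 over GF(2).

By the necklace-counting formula, N_2(12) = (1/12) Σ_{d|12} μ(12/d)·2^d.
Divisors of 12: 1, 2, 3, 4, 6, 12; μ(12/d) for each: 0, 1, 0, -1, -1, 1.
Σ = 2^2 − 2^4 − 2^6 + 2^12 = 4020.
N = 4020/12 = 335.

335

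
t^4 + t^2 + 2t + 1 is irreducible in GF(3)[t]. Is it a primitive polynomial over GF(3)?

Write f(t) = t^4 + t^2 + 2t + 1.
|GF(3^4)^×| = 3^4 − 1 = 80. Prime factorization: 80 = 2^4·5.
f is primitive ⇔ t has order 80 in GF(3)[t]/(f), i.e. t^(80/q) ≠ 1 for each prime q | 80.
t^(40) mod f = 1
t^(16) mod f = 2t^3 + 2.
Since t^(40) = 1, the order of t divides 40 < 80; not primitive.

No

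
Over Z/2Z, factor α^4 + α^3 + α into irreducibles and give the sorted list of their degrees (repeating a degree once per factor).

Write h(α) = α^4 + α^3 + α.
Roots in Z/2Z: h(0) = 0 → root; h(1) = 1.
Linear factors from roots: (α).
Complete factorization: h(α) = (α)·(α^3 + α^2 + 1).
Factor degrees with multiplicity: 1 + 3 = 4.

1, 3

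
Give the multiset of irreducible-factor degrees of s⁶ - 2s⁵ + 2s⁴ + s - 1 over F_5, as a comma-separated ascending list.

Write g(s) = s⁶ - 2s⁵ + 2s⁴ + s - 1.
Roots in F_5: g(0) = 4; g(1) = 1; g(2) = 3; g(3) = 2; g(4) = 3.
Complete factorization: g(s) = (s⁶ - 2s⁵ + 2s⁴ + s - 1).
Factor degrees with multiplicity: 6 = 6.

6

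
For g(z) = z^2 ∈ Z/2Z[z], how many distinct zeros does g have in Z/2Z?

Evaluate at each of the 2 elements of Z/2Z:
g(0) = 0 → root; g(1) = 1.
Roots: {0}.

1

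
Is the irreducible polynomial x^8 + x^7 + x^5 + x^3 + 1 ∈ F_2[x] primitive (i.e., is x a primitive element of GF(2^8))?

Write f(x) = x^8 + x^7 + x^5 + x^3 + 1.
|GF(2^8)^×| = 2^8 − 1 = 255. Prime factorization: 255 = 3·5·17.
f is primitive ⇔ x has order 255 in GF(2)[x]/(f), i.e. x^(255/q) ≠ 1 for each prime q | 255.
x^(85) mod f = x^7 + x^6 + x^2 + x.
x^(51) mod f = x^7 + x^6 + x^4 + x^3 + x^2.
x^(15) mod f = x^3 + x^2.
None equal 1, so x has full order 255; f is primitive.

Yes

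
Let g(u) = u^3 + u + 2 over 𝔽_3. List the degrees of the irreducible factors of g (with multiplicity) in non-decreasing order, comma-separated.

1, 2

Roots in 𝔽_3: g(0) = 2; g(1) = 1; g(2) = 0 → root.
Linear factors from roots: (u + 1).
Complete factorization: g(u) = (u + 1)·(u^2 + 2u + 2).
Factor degrees with multiplicity: 1 + 2 = 3.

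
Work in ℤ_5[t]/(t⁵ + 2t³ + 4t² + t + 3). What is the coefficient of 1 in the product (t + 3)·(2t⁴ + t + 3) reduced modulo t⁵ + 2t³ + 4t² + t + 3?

Multiply in ℤ_5[t]: (t + 3)·(2t⁴ + t + 3) = 2t⁵ + t⁴ + t² + t + 4.
Reduce using t⁵ ≡ 3t³ + t² + 4t + 2 (mod t⁵ + 2t³ + 4t² + t + 3).
Reduced: t⁴ + t³ + 3t² + 4t + 3.

3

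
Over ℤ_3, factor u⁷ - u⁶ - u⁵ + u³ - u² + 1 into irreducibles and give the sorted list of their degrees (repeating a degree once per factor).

1, 1, 2, 3

Write f(u) = u⁷ - u⁶ - u⁵ + u³ - u² + 1.
Roots in ℤ_3: f(0) = 1; f(1) = 0 → root; f(2) = 1.
Linear factors from roots: (u - 1).
Complete factorization: f(u) = (u - 1)^2·(u² + 1)·(u³ + u² - u + 1).
Factor degrees with multiplicity: 1 + 1 + 2 + 3 = 7.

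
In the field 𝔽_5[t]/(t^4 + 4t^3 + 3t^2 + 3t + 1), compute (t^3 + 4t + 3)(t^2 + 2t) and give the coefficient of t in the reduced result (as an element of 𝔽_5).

Multiply in 𝔽_5[t]: (t^3 + 4t + 3)·(t^2 + 2t) = t^5 + 2t^4 + 4t^3 + t^2 + t.
Reduce using t^4 ≡ t^3 + 2t^2 + 2t + 4 (mod t^4 + 4t^3 + 3t^2 + 3t + 1).
Reduced: 4t^3 + 4t^2 + t + 2.

1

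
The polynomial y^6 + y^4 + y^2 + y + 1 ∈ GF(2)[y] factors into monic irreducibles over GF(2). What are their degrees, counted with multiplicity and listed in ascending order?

Write f(y) = y^6 + y^4 + y^2 + y + 1.
Roots in GF(2): f(0) = 1; f(1) = 1.
Complete factorization: f(y) = (y^6 + y^4 + y^2 + y + 1).
Factor degrees with multiplicity: 6 = 6.

6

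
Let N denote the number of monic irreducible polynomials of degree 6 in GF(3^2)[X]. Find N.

88440

The number of monic irreducibles of degree 6 over GF(9) is (1/6)·Σ_{d∣6} μ(6/d) 9^d.
Divisors of 6: 1, 2, 3, 6; μ(6/d) for each: 1, -1, -1, 1.
Σ = 9^1 − 9^2 − 9^3 + 9^6 = 530640.
N = 530640/6 = 88440.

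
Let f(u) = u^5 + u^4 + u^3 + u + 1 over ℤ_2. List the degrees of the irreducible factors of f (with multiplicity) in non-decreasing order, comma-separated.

5

Roots in ℤ_2: f(0) = 1; f(1) = 1.
Complete factorization: f(u) = (u^5 + u^4 + u^3 + u + 1).
Factor degrees with multiplicity: 5 = 5.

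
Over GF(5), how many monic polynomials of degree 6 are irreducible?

By the necklace-counting formula, N_5(6) = (1/6) Σ_{d|6} μ(6/d)·5^d.
Divisors of 6: 1, 2, 3, 6; μ(6/d) for each: 1, -1, -1, 1.
Σ = 5^1 − 5^2 − 5^3 + 5^6 = 15480.
N = 15480/6 = 2580.

2580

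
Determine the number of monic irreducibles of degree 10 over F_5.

976248

By the necklace-counting formula, N_5(10) = (1/10) Σ_{d|10} μ(10/d)·5^d.
Divisors of 10: 1, 2, 5, 10; μ(10/d) for each: 1, -1, -1, 1.
Σ = 5^1 − 5^2 − 5^5 + 5^10 = 9762480.
N = 9762480/10 = 976248.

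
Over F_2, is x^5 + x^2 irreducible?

No

Write P(x) = x^5 + x^2.
Check for roots in F_2: P(0) = 0 → root; P(1) = 0 → root.
P(0) = 0, so (x) divides P(x); P is reducible.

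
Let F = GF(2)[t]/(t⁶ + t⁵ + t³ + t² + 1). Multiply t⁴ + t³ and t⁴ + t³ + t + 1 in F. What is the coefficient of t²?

1

Multiply in GF(2)[t]: (t⁴ + t³)·(t⁴ + t³ + t + 1) = t⁸ + t⁶ + t⁵ + t³.
Reduce using t⁶ ≡ t⁵ + t³ + t² + 1 (mod t⁶ + t⁵ + t³ + t² + 1).
Reduced: t² + t.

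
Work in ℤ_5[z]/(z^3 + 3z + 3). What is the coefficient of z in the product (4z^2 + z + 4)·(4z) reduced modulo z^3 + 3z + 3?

Multiply in ℤ_5[z]: (4z^2 + z + 4)·(4z) = z^3 + 4z^2 + z.
Reduce using z^3 ≡ 2z + 2 (mod z^3 + 3z + 3).
Reduced: 4z^2 + 3z + 2.

3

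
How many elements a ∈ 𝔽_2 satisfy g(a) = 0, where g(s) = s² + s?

2

Evaluate at each of the 2 elements of 𝔽_2:
g(0) = 0 → root; g(1) = 0 → root.
Roots: {0, 1}.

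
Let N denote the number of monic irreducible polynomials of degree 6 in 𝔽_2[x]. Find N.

By the necklace-counting formula, N_2(6) = (1/6) Σ_{d|6} μ(6/d)·2^d.
Divisors of 6: 1, 2, 3, 6; μ(6/d) for each: 1, -1, -1, 1.
Σ = 2^1 − 2^2 − 2^3 + 2^6 = 54.
N = 54/6 = 9.

9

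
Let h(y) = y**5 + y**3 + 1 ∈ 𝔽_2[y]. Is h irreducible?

Yes

Check for roots in 𝔽_2: h(0) = 1; h(1) = 1.
No roots, so no linear factors.
Monic irreducibles of degree 2 over GF(2): y**2 + y + 1.
None of them divide h (all give nonzero remainder).
No irreducible factor of degree ≤ 2 exists, so h is irreducible over GF(2).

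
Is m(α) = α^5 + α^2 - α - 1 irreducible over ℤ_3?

Check for roots in ℤ_3: m(0) = 2; m(1) = 0 → root; m(2) = 0 → root.
m(1) = 0, so (α − 1) divides m(α); m is reducible.

No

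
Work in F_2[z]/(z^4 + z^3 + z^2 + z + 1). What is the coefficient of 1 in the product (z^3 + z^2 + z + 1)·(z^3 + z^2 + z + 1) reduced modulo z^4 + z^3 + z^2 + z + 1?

Multiply in F_2[z]: (z^3 + z^2 + z + 1)·(z^3 + z^2 + z + 1) = z^6 + z^4 + z^2 + 1.
Reduce using z^4 ≡ z^3 + z^2 + z + 1 (mod z^4 + z^3 + z^2 + z + 1).
Reduced: z^3.

0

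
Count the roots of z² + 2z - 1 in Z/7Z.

Write f(z) = z² + 2z - 1.
Evaluate at each of the 7 elements of Z/7Z:
f(0) = 6; f(1) = 2; f(2) = 0 → root; f(3) = 0 → root; f(4) = 2; f(5) = 6; f(6) = 5.
Roots: {2, 3}.

2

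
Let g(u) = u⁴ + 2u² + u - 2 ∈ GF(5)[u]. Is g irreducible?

No

Check for roots in GF(5): g(0) = 3; g(1) = 2; g(2) = 4; g(3) = 0 → root; g(4) = 0 → root.
g(3) = 0, so (u − 3) divides g(u); g is reducible.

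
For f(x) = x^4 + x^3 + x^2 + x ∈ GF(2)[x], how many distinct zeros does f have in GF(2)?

2

Evaluate at each of the 2 elements of GF(2):
f(0) = 0 → root; f(1) = 0 → root.
Roots: {0, 1}.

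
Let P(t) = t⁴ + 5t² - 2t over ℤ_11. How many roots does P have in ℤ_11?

Evaluate at each of the 11 elements of ℤ_11:
P(0) = 0 → root; P(1) = 4; P(2) = 10; P(3) = 10; P(4) = 9; P(5) = 3; P(6) = 1; P(7) = 3; P(8) = 0 → root; P(9) = 7; P(10) = 8.
Roots: {0, 8}.

2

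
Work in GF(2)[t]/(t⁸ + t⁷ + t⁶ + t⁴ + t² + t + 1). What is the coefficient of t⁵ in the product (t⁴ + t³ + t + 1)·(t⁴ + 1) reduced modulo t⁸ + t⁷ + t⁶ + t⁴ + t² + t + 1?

1

Multiply in GF(2)[t]: (t⁴ + t³ + t + 1)·(t⁴ + 1) = t⁸ + t⁷ + t⁵ + t³ + t + 1.
Reduce using t⁸ ≡ t⁷ + t⁶ + t⁴ + t² + t + 1 (mod t⁸ + t⁷ + t⁶ + t⁴ + t² + t + 1).
Reduced: t⁶ + t⁵ + t⁴ + t³ + t².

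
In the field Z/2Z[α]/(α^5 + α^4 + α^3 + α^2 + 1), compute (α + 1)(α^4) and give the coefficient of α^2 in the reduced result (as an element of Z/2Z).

1

Multiply in Z/2Z[α]: (α + 1)·(α^4) = α^5 + α^4.
Reduce using α^5 ≡ α^4 + α^3 + α^2 + 1 (mod α^5 + α^4 + α^3 + α^2 + 1).
Reduced: α^3 + α^2 + 1.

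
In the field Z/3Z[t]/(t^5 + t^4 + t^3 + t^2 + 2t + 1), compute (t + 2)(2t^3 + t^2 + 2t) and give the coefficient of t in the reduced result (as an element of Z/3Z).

1

Multiply in Z/3Z[t]: (t + 2)·(2t^3 + t^2 + 2t) = 2t^4 + 2t^3 + t^2 + t.
Reduced: 2t^4 + 2t^3 + t^2 + t.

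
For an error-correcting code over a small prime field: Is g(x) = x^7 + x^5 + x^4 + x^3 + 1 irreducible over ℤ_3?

Check for roots in ℤ_3: g(0) = 1; g(1) = 2; g(2) = 2.
No roots, so no linear factors.
Monic irreducibles of degree 2 over GF(3): x^2 + 1, x^2 + x - 1, x^2 - x - 1.
None of them divide g (all give nonzero remainder).
Degree-3 irreducible divisors: test the 8 monic irreducibles of degree 3 over GF(3).
None of them divide g (all give nonzero remainder).
No irreducible factor of degree ≤ 3 exists, so g is irreducible over GF(3).

Yes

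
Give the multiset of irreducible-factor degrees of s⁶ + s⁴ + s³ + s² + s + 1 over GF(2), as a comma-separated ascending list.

Write h(s) = s⁶ + s⁴ + s³ + s² + s + 1.
Roots in GF(2): h(0) = 1; h(1) = 0 → root.
Linear factors from roots: (s + 1).
Complete factorization: h(s) = (s + 1)^2·(s⁴ + s + 1).
Factor degrees with multiplicity: 1 + 1 + 4 = 6.

1, 1, 4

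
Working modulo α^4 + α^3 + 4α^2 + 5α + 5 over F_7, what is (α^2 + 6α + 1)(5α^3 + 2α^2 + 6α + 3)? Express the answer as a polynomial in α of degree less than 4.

4α^3 + 6α^2 + 4α + 1

Multiply in F_7[α]: (α^2 + 6α + 1)·(5α^3 + 2α^2 + 6α + 3) = 5α^5 + 4α^4 + 2α^3 + 6α^2 + 3α + 3.
Reduce using α^4 ≡ 6α^3 + 3α^2 + 2α + 2 (mod α^4 + α^3 + 4α^2 + 5α + 5).
Reduced: 4α^3 + 6α^2 + 4α + 1.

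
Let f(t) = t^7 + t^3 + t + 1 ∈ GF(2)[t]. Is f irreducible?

Check for roots in GF(2): f(0) = 1; f(1) = 0 → root.
f(1) = 0, so (t − 1) divides f(t); f is reducible.

No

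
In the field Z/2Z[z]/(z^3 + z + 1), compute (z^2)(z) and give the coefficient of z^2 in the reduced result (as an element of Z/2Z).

0

Multiply in Z/2Z[z]: (z^2)·(z) = z^3.
Reduce using z^3 ≡ z + 1 (mod z^3 + z + 1).
Reduced: z + 1.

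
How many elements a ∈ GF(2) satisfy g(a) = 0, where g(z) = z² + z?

2

Evaluate at each of the 2 elements of GF(2):
g(0) = 0 → root; g(1) = 0 → root.
Roots: {0, 1}.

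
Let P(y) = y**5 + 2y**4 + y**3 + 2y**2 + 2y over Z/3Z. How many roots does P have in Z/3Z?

2

Evaluate at each of the 3 elements of Z/3Z:
P(0) = 0 → root; P(1) = 2; P(2) = 0 → root.
Roots: {0, 2}.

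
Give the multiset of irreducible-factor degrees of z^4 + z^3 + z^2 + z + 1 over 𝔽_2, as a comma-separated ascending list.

4

Write g(z) = z^4 + z^3 + z^2 + z + 1.
Roots in 𝔽_2: g(0) = 1; g(1) = 1.
Complete factorization: g(z) = (z^4 + z^3 + z^2 + z + 1).
Factor degrees with multiplicity: 4 = 4.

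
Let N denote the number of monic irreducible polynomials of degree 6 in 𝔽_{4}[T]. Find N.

x^(4^6) − x is the product of all monic irreducibles of degree dividing 6; Möbius inversion gives N = (1/6) Σ μ(6/d)·4^d.
Divisors of 6: 1, 2, 3, 6; μ(6/d) for each: 1, -1, -1, 1.
Σ = 4^1 − 4^2 − 4^3 + 4^6 = 4020.
N = 4020/6 = 670.

670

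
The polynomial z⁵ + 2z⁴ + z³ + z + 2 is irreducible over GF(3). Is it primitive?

Write f(z) = z⁵ + 2z⁴ + z³ + z + 2.
|GF(3^5)^×| = 3^5 − 1 = 242. Prime factorization: 242 = 2·11^2.
f is primitive ⇔ z has order 242 in GF(3)[z]/(f), i.e. z^(242/q) ≠ 1 for each prime q | 242.
z^(121) mod f = 1
z^(22) mod f = z⁴ + z³ + z² + 1.
Since z^(121) = 1, the order of z divides 121 < 242; not primitive.

No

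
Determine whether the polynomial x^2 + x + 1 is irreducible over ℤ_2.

Write g(x) = x^2 + x + 1.
Check for roots in ℤ_2: g(0) = 1; g(1) = 1.
No roots. A degree-2 polynomial over a field with no linear factor is irreducible.

Yes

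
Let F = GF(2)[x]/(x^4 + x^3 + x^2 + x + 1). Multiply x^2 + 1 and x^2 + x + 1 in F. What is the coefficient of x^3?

Multiply in GF(2)[x]: (x^2 + 1)·(x^2 + x + 1) = x^4 + x^3 + x + 1.
Reduce using x^4 ≡ x^3 + x^2 + x + 1 (mod x^4 + x^3 + x^2 + x + 1).
Reduced: x^2.

0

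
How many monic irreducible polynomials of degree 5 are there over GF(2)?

6

x^(2^5) − x is the product of all monic irreducibles of degree dividing 5; Möbius inversion gives N = (1/5) Σ μ(5/d)·2^d.
Divisors of 5: 1, 5; μ(5/d) for each: -1, 1.
Σ = − 2^1 + 2^5 = 30.
N = 30/5 = 6.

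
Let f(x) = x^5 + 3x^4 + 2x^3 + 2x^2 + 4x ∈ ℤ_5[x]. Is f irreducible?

No

Check for roots in ℤ_5: f(0) = 0 → root; f(1) = 2; f(2) = 2; f(3) = 0 → root; f(4) = 3.
f(0) = 0, so (x) divides f(x); f is reducible.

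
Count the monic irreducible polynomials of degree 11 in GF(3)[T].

16104

By the necklace-counting formula, N_3(11) = (1/11) Σ_{d|11} μ(11/d)·3^d.
Divisors of 11: 1, 11; μ(11/d) for each: -1, 1.
Σ = − 3^1 + 3^11 = 177144.
N = 177144/11 = 16104.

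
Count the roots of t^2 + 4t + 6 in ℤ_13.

Write h(t) = t^2 + 4t + 6.
Evaluate at each of the 13 elements of ℤ_13:
h(0) = 6; h(1) = 11; h(2) = 5; h(3) = 1; h(4) = 12; h(5) = 12; h(6) = 1; h(7) = 5; h(8) = 11; h(9) = 6; h(10) = 3; h(11) = 2; h(12) = 3.
No element is a root.

0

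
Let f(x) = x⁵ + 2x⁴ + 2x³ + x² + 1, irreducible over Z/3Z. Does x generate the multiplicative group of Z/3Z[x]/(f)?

|GF(3^5)^×| = 3^5 − 1 = 242. Prime factorization: 242 = 2·11^2.
f is primitive ⇔ x has order 242 in GF(3)[x]/(f), i.e. x^(242/q) ≠ 1 for each prime q | 242.
x^(121) mod f = 2.
x^(22) mod f = x⁴ + x³ + x² + 1.
None equal 1, so x has full order 242; f is primitive.

Yes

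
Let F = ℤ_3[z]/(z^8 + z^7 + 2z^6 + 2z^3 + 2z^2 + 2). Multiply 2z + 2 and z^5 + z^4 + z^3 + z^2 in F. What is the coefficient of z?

Multiply in ℤ_3[z]: (2z + 2)·(z^5 + z^4 + z^3 + z^2) = 2z^6 + z^5 + z^4 + z^3 + 2z^2.
Reduced: 2z^6 + z^5 + z^4 + z^3 + 2z^2.

0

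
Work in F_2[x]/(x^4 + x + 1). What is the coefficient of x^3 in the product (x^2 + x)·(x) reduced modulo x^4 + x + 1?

1

Multiply in F_2[x]: (x^2 + x)·(x) = x^3 + x^2.
Reduced: x^3 + x^2.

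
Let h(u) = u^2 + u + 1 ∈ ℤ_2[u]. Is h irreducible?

Check for roots in ℤ_2: h(0) = 1; h(1) = 1.
No roots. A degree-2 polynomial over a field with no linear factor is irreducible.

Yes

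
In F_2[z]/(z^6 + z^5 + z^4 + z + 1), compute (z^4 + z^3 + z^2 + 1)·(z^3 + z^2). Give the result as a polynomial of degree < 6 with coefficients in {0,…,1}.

Multiply in F_2[z]: (z^4 + z^3 + z^2 + 1)·(z^3 + z^2) = z^7 + z^4 + z^3 + z^2.
Reduce using z^6 ≡ z^5 + z^4 + z + 1 (mod z^6 + z^5 + z^4 + z + 1).
Reduced: z^3 + 1.

z^3 + 1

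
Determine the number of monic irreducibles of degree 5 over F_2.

The number of monic irreducibles of degree 5 over GF(2) is (1/5)·Σ_{d∣5} μ(5/d) 2^d.
Divisors of 5: 1, 5; μ(5/d) for each: -1, 1.
Σ = − 2^1 + 2^5 = 30.
N = 30/5 = 6.

6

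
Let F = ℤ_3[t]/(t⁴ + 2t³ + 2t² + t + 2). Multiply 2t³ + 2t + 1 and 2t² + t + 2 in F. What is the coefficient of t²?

Multiply in ℤ_3[t]: (2t³ + 2t + 1)·(2t² + t + 2) = t⁵ + 2t⁴ + 2t³ + t² + 2t + 2.
Reduce using t⁴ ≡ t³ + t² + 2t + 1 (mod t⁴ + 2t³ + 2t² + t + 2).
Reduced: 2.

0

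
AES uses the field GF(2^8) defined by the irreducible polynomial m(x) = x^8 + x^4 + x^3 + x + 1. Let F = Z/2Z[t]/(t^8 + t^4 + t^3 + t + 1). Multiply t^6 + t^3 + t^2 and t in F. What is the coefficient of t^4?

1

Multiply in Z/2Z[t]: (t^6 + t^3 + t^2)·(t) = t^7 + t^4 + t^3.
Reduced: t^7 + t^4 + t^3.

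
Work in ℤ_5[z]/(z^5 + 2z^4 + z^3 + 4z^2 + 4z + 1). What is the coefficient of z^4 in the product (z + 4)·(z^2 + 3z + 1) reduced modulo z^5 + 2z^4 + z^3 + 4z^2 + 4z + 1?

0

Multiply in ℤ_5[z]: (z + 4)·(z^2 + 3z + 1) = z^3 + 2z^2 + 3z + 4.
Reduced: z^3 + 2z^2 + 3z + 4.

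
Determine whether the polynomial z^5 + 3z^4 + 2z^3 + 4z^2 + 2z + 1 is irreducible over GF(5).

Write h(z) = z^5 + 3z^4 + 2z^3 + 4z^2 + 2z + 1.
Check for roots in GF(5): h(0) = 1; h(1) = 3; h(2) = 2; h(3) = 3; h(4) = 3.
No roots, so no linear factors.
Degree-2 irreducible divisors: test the 10 monic irreducibles of degree 2 over GF(5).
None of them divide h (all give nonzero remainder).
No irreducible factor of degree ≤ 2 exists, so h is irreducible over GF(5).

Yes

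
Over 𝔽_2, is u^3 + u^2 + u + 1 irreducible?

Write h(u) = u^3 + u^2 + u + 1.
Check for roots in 𝔽_2: h(0) = 1; h(1) = 0 → root.
h(1) = 0, so (u − 1) divides h(u); h is reducible.

No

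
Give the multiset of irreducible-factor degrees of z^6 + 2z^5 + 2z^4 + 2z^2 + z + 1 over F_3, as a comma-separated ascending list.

Write h(z) = z^6 + 2z^5 + 2z^4 + 2z^2 + z + 1.
Roots in F_3: h(0) = 1; h(1) = 0 → root; h(2) = 0 → root.
Linear factors from roots: (z + 2), (z + 1).
Complete factorization: h(z) = (z + 1)·(z + 2)·(z^2 + 1)·(z^2 + 2z + 2).
Factor degrees with multiplicity: 1 + 1 + 2 + 2 = 6.

1, 1, 2, 2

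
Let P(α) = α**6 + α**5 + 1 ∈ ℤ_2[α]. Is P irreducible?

Yes

Check for roots in ℤ_2: P(0) = 1; P(1) = 1.
No roots, so no linear factors.
Monic irreducibles of degree 2 over GF(2): α**2 + α + 1.
None of them divide P (all give nonzero remainder).
Monic irreducibles of degree 3 over GF(2): α**3 + α + 1, α**3 + α**2 + 1.
None of them divide P (all give nonzero remainder).
No irreducible factor of degree ≤ 3 exists, so P is irreducible over GF(2).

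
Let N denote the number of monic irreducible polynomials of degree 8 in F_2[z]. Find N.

x^(2^8) − x is the product of all monic irreducibles of degree dividing 8; Möbius inversion gives N = (1/8) Σ μ(8/d)·2^d.
Divisors of 8: 1, 2, 4, 8; μ(8/d) for each: 0, 0, -1, 1.
Σ = − 2^4 + 2^8 = 240.
N = 240/8 = 30.

30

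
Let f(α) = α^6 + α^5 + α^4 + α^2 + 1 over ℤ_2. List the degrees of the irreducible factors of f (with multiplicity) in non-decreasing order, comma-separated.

Roots in ℤ_2: f(0) = 1; f(1) = 1.
Complete factorization: f(α) = (α^6 + α^5 + α^4 + α^2 + 1).
Factor degrees with multiplicity: 6 = 6.

6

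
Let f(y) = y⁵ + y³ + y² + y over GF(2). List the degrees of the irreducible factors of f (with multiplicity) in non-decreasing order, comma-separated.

1, 1, 3

Roots in GF(2): f(0) = 0 → root; f(1) = 0 → root.
Linear factors from roots: (y), (y + 1).
Complete factorization: f(y) = (y)·(y + 1)·(y³ + y² + 1).
Factor degrees with multiplicity: 1 + 1 + 3 = 5.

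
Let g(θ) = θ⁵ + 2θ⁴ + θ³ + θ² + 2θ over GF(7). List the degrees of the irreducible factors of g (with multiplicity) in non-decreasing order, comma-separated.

Linear factors from roots: (θ), (θ - 1), (θ + 3).
Complete factorization: g(θ) = (θ)·(θ + 3)·(θ - 1)·(θ² - 3).
Factor degrees with multiplicity: 1 + 1 + 1 + 2 = 5.

1, 1, 1, 2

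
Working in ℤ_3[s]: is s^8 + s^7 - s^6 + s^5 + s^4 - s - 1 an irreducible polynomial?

Write P(s) = s^8 + s^7 - s^6 + s^5 + s^4 - s - 1.
Check for roots in ℤ_3: P(0) = 2; P(1) = 1; P(2) = 2.
No roots, so no linear factors.
Monic irreducibles of degree 2 over GF(3): s^2 + 1, s^2 + s - 1, s^2 - s - 1.
None of them divide P (all give nonzero remainder).
Degree-3 irreducible divisors: test the 8 monic irreducibles of degree 3 over GF(3).
None of them divide P (all give nonzero remainder).
Degree-4 irreducible divisors: test the 18 monic irreducibles of degree 4 over GF(3).
None of them divide P (all give nonzero remainder).
No irreducible factor of degree ≤ 4 exists, so P is irreducible over GF(3).

Yes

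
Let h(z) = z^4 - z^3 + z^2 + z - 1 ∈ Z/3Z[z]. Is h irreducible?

Check for roots in Z/3Z: h(0) = 2; h(1) = 1; h(2) = 1.
No roots, so no linear factors.
Monic irreducibles of degree 2 over GF(3): z^2 + 1, z^2 + z - 1, z^2 - z - 1.
None of them divide h (all give nonzero remainder).
No irreducible factor of degree ≤ 2 exists, so h is irreducible over GF(3).

Yes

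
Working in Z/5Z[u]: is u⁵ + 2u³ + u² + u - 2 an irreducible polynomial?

Write h(u) = u⁵ + 2u³ + u² + u - 2.
Check for roots in Z/5Z: h(0) = 3; h(1) = 3; h(2) = 2; h(3) = 2; h(4) = 0 → root.
h(4) = 0, so (u − 4) divides h(u); h is reducible.

No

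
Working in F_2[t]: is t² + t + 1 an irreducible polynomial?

Write P(t) = t² + t + 1.
Check for roots in F_2: P(0) = 1; P(1) = 1.
No roots. A degree-2 polynomial over a field with no linear factor is irreducible.

Yes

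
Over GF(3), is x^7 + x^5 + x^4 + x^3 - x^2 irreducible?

No

Write P(x) = x^7 + x^5 + x^4 + x^3 - x^2.
Check for roots in GF(3): P(0) = 0 → root; P(1) = 0 → root; P(2) = 0 → root.
P(0) = 0, so (x) divides P(x); P is reducible.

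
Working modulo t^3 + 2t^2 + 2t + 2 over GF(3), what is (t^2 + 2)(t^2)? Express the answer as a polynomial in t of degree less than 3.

Multiply in GF(3)[t]: (t^2 + 2)·(t^2) = t^4 + 2t^2.
Reduce using t^3 ≡ t^2 + t + 1 (mod t^3 + 2t^2 + 2t + 2).
Reduced: t^2 + 2t + 1.

t^2 + 2t + 1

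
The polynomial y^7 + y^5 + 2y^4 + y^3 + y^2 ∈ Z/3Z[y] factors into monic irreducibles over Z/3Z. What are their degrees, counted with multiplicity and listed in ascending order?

1, 1, 1, 1, 3

Write g(y) = y^7 + y^5 + 2y^4 + y^3 + y^2.
Roots in Z/3Z: g(0) = 0 → root; g(1) = 0 → root; g(2) = 0 → root.
Linear factors from roots: (y), (y + 2), (y + 1).
Complete factorization: g(y) = (y + 1)·(y + 2)·(y)^2·(y^3 + 2y + 2).
Factor degrees with multiplicity: 1 + 1 + 1 + 1 + 3 = 7.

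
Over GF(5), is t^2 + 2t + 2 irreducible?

No

Write P(t) = t^2 + 2t + 2.
Check for roots in GF(5): P(0) = 2; P(1) = 0 → root; P(2) = 0 → root; P(3) = 2; P(4) = 1.
P(1) = 0, so (t − 1) divides P(t); P is reducible.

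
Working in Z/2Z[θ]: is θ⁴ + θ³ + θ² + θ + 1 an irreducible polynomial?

Yes

Write P(θ) = θ⁴ + θ³ + θ² + θ + 1.
Check for roots in Z/2Z: P(0) = 1; P(1) = 1.
No roots, so no linear factors.
Monic irreducibles of degree 2 over GF(2): θ² + θ + 1.
None of them divide P (all give nonzero remainder).
No irreducible factor of degree ≤ 2 exists, so P is irreducible over GF(2).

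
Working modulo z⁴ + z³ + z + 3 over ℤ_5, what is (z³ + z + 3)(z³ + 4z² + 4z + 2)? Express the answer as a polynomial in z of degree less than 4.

z^3 + 3z

Multiply in ℤ_5[z]: (z³ + z + 3)·(z³ + 4z² + 4z + 2) = z⁶ + 4z⁵ + 4z³ + z² + 4z + 1.
Reduce using z⁴ ≡ 4z³ + 4z + 2 (mod z⁴ + z³ + z + 3).
Reduced: z³ + 3z.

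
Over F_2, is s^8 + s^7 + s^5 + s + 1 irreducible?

Yes

Write m(s) = s^8 + s^7 + s^5 + s + 1.
Check for roots in F_2: m(0) = 1; m(1) = 1.
No roots, so no linear factors.
Monic irreducibles of degree 2 over GF(2): s^2 + s + 1.
None of them divide m (all give nonzero remainder).
Monic irreducibles of degree 3 over GF(2): s^3 + s + 1, s^3 + s^2 + 1.
None of them divide m (all give nonzero remainder).
Monic irreducibles of degree 4 over GF(2): s^4 + s + 1, s^4 + s^3 + 1, s^4 + s^3 + s^2 + s + 1.
None of them divide m (all give nonzero remainder).
No irreducible factor of degree ≤ 4 exists, so m is irreducible over GF(2).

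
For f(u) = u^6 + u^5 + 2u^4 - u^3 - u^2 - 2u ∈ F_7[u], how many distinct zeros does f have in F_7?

5

Evaluate at each of the 7 elements of F_7:
f(0) = 0 → root; f(1) = 0 → root; f(2) = 0 → root; f(3) = 0 → root; f(4) = 0 → root; f(5) = 2; f(6) = 4.
Roots: {0, 1, 2, 3, 4}.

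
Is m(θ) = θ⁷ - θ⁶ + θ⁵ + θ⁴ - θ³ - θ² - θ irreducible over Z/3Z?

No

Check for roots in Z/3Z: m(0) = 0 → root; m(1) = 2; m(2) = 2.
m(0) = 0, so (θ) divides m(θ); m is reducible.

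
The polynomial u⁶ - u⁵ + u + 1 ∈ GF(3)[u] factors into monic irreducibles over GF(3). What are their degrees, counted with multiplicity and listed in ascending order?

Write h(u) = u⁶ - u⁵ + u + 1.
Roots in GF(3): h(0) = 1; h(1) = 2; h(2) = 2.
Complete factorization: h(u) = (u² + 1)·(u² + u - 1)^2.
Factor degrees with multiplicity: 2 + 2 + 2 = 6.

2, 2, 2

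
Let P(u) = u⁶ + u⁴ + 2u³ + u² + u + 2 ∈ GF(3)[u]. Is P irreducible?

Yes

Check for roots in GF(3): P(0) = 2; P(1) = 2; P(2) = 2.
No roots, so no linear factors.
Monic irreducibles of degree 2 over GF(3): u² + 1, u² + u + 2, u² + 2u + 2.
None of them divide P (all give nonzero remainder).
Degree-3 irreducible divisors: test the 8 monic irreducibles of degree 3 over GF(3).
None of them divide P (all give nonzero remainder).
No irreducible factor of degree ≤ 3 exists, so P is irreducible over GF(3).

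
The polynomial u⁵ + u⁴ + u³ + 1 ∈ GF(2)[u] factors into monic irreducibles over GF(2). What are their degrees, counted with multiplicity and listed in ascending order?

Write h(u) = u⁵ + u⁴ + u³ + 1.
Roots in GF(2): h(0) = 1; h(1) = 0 → root.
Linear factors from roots: (u + 1).
Complete factorization: h(u) = (u + 1)^2·(u³ + u² + 1).
Factor degrees with multiplicity: 1 + 1 + 3 = 5.

1, 1, 3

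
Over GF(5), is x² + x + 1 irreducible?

Write f(x) = x² + x + 1.
Check for roots in GF(5): f(0) = 1; f(1) = 3; f(2) = 2; f(3) = 3; f(4) = 1.
No roots. A degree-2 polynomial over a field with no linear factor is irreducible.

Yes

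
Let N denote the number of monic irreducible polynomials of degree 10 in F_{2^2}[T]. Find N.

By the necklace-counting formula, N_4(10) = (1/10) Σ_{d|10} μ(10/d)·4^d.
Divisors of 10: 1, 2, 5, 10; μ(10/d) for each: 1, -1, -1, 1.
Σ = 4^1 − 4^2 − 4^5 + 4^10 = 1047540.
N = 1047540/10 = 104754.

104754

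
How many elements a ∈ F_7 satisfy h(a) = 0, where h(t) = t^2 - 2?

2

Evaluate at each of the 7 elements of F_7:
h(0) = 5; h(1) = 6; h(2) = 2; h(3) = 0 → root; h(4) = 0 → root; h(5) = 2; h(6) = 6.
Roots: {3, 4}.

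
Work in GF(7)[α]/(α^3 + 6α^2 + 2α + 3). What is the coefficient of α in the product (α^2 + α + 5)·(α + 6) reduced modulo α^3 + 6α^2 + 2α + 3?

2

Multiply in GF(7)[α]: (α^2 + α + 5)·(α + 6) = α^3 + 4α + 2.
Reduce using α^3 ≡ α^2 + 5α + 4 (mod α^3 + 6α^2 + 2α + 3).
Reduced: α^2 + 2α + 6.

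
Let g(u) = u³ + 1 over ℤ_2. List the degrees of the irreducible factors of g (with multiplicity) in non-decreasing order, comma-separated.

Roots in ℤ_2: g(0) = 1; g(1) = 0 → root.
Linear factors from roots: (u + 1).
Complete factorization: g(u) = (u + 1)·(u² + u + 1).
Factor degrees with multiplicity: 1 + 2 = 3.

1, 2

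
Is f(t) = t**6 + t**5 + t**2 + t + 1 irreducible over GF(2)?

Check for roots in GF(2): f(0) = 1; f(1) = 1.
No roots, so no linear factors.
Monic irreducibles of degree 2 over GF(2): t**2 + t + 1.
None of them divide f (all give nonzero remainder).
Monic irreducibles of degree 3 over GF(2): t**3 + t + 1, t**3 + t**2 + 1.
None of them divide f (all give nonzero remainder).
No irreducible factor of degree ≤ 3 exists, so f is irreducible over GF(2).

Yes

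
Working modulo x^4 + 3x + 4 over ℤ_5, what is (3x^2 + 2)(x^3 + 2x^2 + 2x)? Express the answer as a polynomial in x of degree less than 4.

Multiply in ℤ_5[x]: (3x^2 + 2)·(x^3 + 2x^2 + 2x) = 3x^5 + x^4 + 3x^3 + 4x^2 + 4x.
Reduce using x^4 ≡ 2x + 1 (mod x^4 + 3x + 4).
Reduced: 3x^3 + 4x + 1.

3x^3 + 4x + 1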